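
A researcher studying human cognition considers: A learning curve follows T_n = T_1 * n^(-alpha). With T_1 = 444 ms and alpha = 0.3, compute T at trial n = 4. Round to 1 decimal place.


T_n = 444 * 4^(-0.3)
4^(-0.3) = 0.659754
T_n = 444 * 0.659754
= 292.9 ms


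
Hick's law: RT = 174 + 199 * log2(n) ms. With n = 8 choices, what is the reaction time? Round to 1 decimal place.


RT = 174 + 199 * log2(8)
log2(8) = 3.0
RT = 174 + 199 * 3.0
= 174 + 597.0
= 771.0 ms


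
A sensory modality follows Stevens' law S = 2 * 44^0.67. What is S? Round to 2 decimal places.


S = 2 * 44^0.67
44^0.67 = 12.6216
S = 2 * 12.6216
= 25.24


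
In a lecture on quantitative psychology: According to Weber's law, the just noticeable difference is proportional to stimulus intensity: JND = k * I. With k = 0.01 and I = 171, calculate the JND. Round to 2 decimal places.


JND = k * I
JND = 0.01 * 171
= 1.71


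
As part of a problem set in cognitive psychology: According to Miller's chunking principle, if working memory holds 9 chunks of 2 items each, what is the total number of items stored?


Total items = chunks * items_per_chunk
= 9 * 2
= 18


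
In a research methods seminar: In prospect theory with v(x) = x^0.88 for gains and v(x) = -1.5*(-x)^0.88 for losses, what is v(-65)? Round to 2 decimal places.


Since x = -65 < 0, use v(x) = -lambda*(-x)^alpha
(-x) = 65
65^0.88 = 39.388
v(-65) = -1.5 * 39.388
= -59.08


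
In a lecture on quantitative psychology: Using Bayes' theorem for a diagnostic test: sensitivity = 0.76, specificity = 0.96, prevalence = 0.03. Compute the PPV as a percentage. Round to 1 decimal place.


PPV = (sens * prev) / (sens * prev + (1-spec) * (1-prev))
Numerator = 0.76 * 0.03 = 0.0228
P(positive and no disease) = (1 - spec) * (1 - prev) = (1 - 0.96) * (1 - 0.03) = 0.0388
Denominator = 0.0228 + 0.0388 = 0.0616
PPV = 0.0228 / 0.0616 = 0.37013
As percentage = 37.0


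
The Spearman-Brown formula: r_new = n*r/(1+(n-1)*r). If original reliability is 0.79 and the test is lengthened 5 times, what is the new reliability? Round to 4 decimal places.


r_new = n*r / (1 + (n-1)*r)
Numerator = 5 * 0.79 = 3.95
Denominator = 1 + 4 * 0.79 = 4.16
r_new = 3.95 / 4.16
= 0.9495


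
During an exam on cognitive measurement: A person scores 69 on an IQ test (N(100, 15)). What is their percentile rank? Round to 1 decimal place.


z = (IQ - mean) / SD
z = (69 - 100) / 15 = -2.0667
Percentile = Phi(-2.0667) * 100
Phi(-2.0667) = 0.019381
= 1.9


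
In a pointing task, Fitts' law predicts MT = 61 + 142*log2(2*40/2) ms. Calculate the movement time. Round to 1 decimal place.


MT = 61 + 142 * log2(2*40/2)
2D/W = 40.0
log2(40.0) = 5.3219
MT = 61 + 142 * 5.3219
= 816.7 ms


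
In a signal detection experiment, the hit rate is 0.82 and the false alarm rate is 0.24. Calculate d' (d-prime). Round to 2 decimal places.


d' = z(HR) - z(FAR)
z(0.82) = 0.9154
z(0.24) = -0.7063
d' = 0.9154 - -0.7063
= 1.62


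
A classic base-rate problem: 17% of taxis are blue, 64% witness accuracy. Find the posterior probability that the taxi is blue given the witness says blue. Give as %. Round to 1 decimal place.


P(blue | says blue) = P(says blue | blue)*P(blue) / [P(says blue | blue)*P(blue) + P(says blue | not blue)*P(not blue)]
Numerator = 0.64 * 0.17 = 0.1088
False identification = 0.36 * 0.83 = 0.2988
P = 0.1088 / (0.1088 + 0.2988)
= 0.1088 / 0.4076
As percentage = 26.7


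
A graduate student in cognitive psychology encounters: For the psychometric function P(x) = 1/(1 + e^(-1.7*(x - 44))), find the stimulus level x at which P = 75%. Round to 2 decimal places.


At P = 0.75: 0.75 = 1/(1 + e^(-k*(x-x0)))
Solving: e^(-k*(x-x0)) = 1/3
x = x0 + ln(3)/k
ln(3) = 1.0986
x = 44 + 1.0986/1.7
= 44 + 0.6462
= 44.65


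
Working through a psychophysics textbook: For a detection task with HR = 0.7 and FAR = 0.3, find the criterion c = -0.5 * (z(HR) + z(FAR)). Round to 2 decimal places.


c = -0.5 * (z(HR) + z(FAR))
z(0.7) = 0.5244
z(0.3) = -0.5244
c = -0.5 * (0.5244 + -0.5244)
= -0.5 * 0.0
= 0.00


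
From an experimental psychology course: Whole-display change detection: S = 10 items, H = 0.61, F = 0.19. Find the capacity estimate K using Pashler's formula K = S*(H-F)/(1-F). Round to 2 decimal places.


K = S * (H - F) / (1 - F)
H - F = 0.42
1 - F = 0.81
K = 10 * 0.42 / 0.81
= 5.19


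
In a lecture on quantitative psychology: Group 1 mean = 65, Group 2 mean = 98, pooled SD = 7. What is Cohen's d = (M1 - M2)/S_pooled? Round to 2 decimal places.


Cohen's d = (M1 - M2) / S_pooled
= (65 - 98) / 7
= -33 / 7
= -4.71


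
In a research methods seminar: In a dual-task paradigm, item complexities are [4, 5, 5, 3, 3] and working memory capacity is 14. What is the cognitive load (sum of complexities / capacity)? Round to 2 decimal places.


Total complexity = 4 + 5 + 5 + 3 + 3 = 20
Load = total / capacity = 20 / 14
= 1.43


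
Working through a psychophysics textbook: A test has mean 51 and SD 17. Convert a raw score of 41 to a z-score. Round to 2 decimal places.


z = (X - mu) / sigma
= (41 - 51) / 17
= -10 / 17
= -0.59


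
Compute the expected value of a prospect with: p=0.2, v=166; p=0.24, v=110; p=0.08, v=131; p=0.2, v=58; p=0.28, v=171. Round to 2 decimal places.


EU = sum(p_i * v_i)
0.2 * 166 = 33.2
0.24 * 110 = 26.4
0.08 * 131 = 10.48
0.2 * 58 = 11.6
0.28 * 171 = 47.88
EU = 33.2 + 26.4 + 10.48 + 11.6 + 47.88
= 129.56


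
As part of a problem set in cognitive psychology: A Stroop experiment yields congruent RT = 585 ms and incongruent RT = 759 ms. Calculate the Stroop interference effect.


Stroop effect = RT(incongruent) - RT(congruent)
= 759 - 585
= 174 ms


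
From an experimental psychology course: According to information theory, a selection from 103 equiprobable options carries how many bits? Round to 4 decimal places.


H = log2(n)
H = log2(103)
= 6.6865


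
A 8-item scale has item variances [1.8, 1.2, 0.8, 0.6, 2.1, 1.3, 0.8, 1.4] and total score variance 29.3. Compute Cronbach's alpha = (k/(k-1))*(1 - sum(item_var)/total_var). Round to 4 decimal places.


alpha = (k/(k-1)) * (1 - sum(s_i^2)/s_total^2)
sum(item variances) = 10.0
k/(k-1) = 8/7 = 1.142857
1 - 10.0/29.3 = 1 - 0.341297 = 0.658703
alpha = 1.142857 * 0.658703
= 0.7528


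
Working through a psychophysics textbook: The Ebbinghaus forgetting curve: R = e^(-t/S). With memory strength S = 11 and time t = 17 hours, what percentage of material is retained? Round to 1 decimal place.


R = e^(-t/S)
-t/S = -17/11 = -1.545455
R = e^(-1.545455) = 0.213215
Percentage = 0.213215 * 100
= 21.3


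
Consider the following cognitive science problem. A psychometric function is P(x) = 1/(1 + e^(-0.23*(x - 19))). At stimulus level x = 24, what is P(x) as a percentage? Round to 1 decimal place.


P(x) = 1/(1 + e^(-0.23*(24 - 19)))
Exponent = -0.23 * 5 = -1.15
e^(-1.15) = 0.316637
P = 1/(1 + 0.316637) = 0.759511
Percentage = 76.0


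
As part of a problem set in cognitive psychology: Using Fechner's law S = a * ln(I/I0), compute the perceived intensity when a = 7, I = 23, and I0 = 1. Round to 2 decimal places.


S = 7 * ln(23/1)
I/I0 = 23.0
ln(23.0) = 3.1355
S = 7 * 3.1355
= 21.95


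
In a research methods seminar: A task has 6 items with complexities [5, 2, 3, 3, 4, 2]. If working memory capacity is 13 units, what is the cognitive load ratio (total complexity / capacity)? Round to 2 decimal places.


Total complexity = 5 + 2 + 3 + 3 + 4 + 2 = 19
Load = total / capacity = 19 / 13
= 1.46


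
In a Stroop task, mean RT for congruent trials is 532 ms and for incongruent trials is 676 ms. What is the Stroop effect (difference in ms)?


Stroop effect = RT(incongruent) - RT(congruent)
= 676 - 532
= 144 ms


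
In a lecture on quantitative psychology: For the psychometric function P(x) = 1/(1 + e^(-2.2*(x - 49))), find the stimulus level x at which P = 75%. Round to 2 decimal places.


At P = 0.75: 0.75 = 1/(1 + e^(-k*(x-x0)))
Solving: e^(-k*(x-x0)) = 1/3
x = x0 + ln(3)/k
ln(3) = 1.0986
x = 49 + 1.0986/2.2
= 49 + 0.4994
= 49.50


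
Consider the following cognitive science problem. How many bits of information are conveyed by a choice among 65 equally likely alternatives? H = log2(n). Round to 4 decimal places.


H = log2(n)
H = log2(65)
= 6.0224


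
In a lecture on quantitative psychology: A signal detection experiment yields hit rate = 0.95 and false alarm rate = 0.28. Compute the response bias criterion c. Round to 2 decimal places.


c = -0.5 * (z(HR) + z(FAR))
z(0.95) = 1.6449
z(0.28) = -0.5828
c = -0.5 * (1.6449 + -0.5828)
= -0.5 * 1.0621
= -0.53


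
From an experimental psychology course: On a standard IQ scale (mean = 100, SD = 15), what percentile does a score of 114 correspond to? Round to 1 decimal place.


z = (IQ - mean) / SD
z = (114 - 100) / 15 = 0.9333
Percentile = Phi(0.9333) * 100
Phi(0.9333) = 0.824667
= 82.5


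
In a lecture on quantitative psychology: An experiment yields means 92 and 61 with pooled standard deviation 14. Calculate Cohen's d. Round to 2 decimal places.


Cohen's d = (M1 - M2) / S_pooled
= (92 - 61) / 14
= 31 / 14
= 2.21


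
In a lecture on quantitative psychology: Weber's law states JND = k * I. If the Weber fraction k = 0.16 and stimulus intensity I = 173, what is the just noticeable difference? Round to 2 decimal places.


JND = k * I
JND = 0.16 * 173
= 27.68


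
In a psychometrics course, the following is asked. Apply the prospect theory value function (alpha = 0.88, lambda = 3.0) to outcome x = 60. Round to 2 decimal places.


Since x = 60 >= 0, use v(x) = x^0.88
60^0.88 = 36.709
v(60) = 36.71


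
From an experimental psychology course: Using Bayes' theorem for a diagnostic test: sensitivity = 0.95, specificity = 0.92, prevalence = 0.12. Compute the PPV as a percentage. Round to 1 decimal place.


PPV = (sens * prev) / (sens * prev + (1-spec) * (1-prev))
Numerator = 0.95 * 0.12 = 0.114
P(positive and no disease) = (1 - spec) * (1 - prev) = (1 - 0.92) * (1 - 0.12) = 0.0704
Denominator = 0.114 + 0.0704 = 0.1844
PPV = 0.114 / 0.1844 = 0.618221
As percentage = 61.8


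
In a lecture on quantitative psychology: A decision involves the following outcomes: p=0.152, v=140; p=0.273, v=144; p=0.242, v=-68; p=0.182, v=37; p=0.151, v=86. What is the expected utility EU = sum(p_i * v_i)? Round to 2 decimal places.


EU = sum(p_i * v_i)
0.152 * 140 = 21.28
0.273 * 144 = 39.312
0.242 * -68 = -16.456
0.182 * 37 = 6.734
0.151 * 86 = 12.986
EU = 21.28 + 39.312 + -16.456 + 6.734 + 12.986
= 63.86


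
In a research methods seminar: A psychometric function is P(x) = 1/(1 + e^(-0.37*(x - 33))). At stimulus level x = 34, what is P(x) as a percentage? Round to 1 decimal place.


P(x) = 1/(1 + e^(-0.37*(34 - 33)))
Exponent = -0.37 * 1 = -0.37
e^(-0.37) = 0.690734
P = 1/(1 + 0.690734) = 0.591459
Percentage = 59.1


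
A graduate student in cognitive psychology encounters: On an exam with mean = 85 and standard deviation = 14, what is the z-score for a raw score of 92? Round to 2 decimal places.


z = (X - mu) / sigma
= (92 - 85) / 14
= 7 / 14
= 0.50


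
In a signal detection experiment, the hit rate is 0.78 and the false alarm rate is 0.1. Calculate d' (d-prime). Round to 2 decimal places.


d' = z(HR) - z(FAR)
z(0.78) = 0.7722
z(0.1) = -1.2816
d' = 0.7722 - -1.2816
= 2.05


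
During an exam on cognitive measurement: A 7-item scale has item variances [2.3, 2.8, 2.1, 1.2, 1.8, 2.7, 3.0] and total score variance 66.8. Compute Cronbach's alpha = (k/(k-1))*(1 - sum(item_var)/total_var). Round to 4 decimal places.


alpha = (k/(k-1)) * (1 - sum(s_i^2)/s_total^2)
sum(item variances) = 15.9
k/(k-1) = 7/6 = 1.166667
1 - 15.9/66.8 = 1 - 0.238024 = 0.761976
alpha = 1.166667 * 0.761976
= 0.8890


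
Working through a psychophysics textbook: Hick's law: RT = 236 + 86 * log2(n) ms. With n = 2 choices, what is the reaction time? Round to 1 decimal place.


RT = 236 + 86 * log2(2)
log2(2) = 1.0
RT = 236 + 86 * 1.0
= 236 + 86.0
= 322.0 ms


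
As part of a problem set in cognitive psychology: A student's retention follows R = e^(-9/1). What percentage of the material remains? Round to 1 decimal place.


R = e^(-t/S)
-t/S = -9/1 = -9.0
R = e^(-9.0) = 0.000123
Percentage = 0.000123 * 100
= 0.0


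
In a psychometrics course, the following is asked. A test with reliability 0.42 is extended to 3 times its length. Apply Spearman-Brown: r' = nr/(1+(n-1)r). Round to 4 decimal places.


r_new = n*r / (1 + (n-1)*r)
Numerator = 3 * 0.42 = 1.26
Denominator = 1 + 2 * 0.42 = 1.84
r_new = 1.26 / 1.84
= 0.6848


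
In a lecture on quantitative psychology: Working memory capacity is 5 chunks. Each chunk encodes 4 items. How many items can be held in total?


Total items = chunks * items_per_chunk
= 5 * 4
= 20


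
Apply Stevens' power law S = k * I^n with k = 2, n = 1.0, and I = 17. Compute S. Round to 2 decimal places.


S = 2 * 17^1.0
17^1.0 = 17.0
S = 2 * 17.0
= 34.00


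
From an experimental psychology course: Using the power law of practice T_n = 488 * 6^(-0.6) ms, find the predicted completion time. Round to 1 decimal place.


T_n = 488 * 6^(-0.6)
6^(-0.6) = 0.341279
T_n = 488 * 0.341279
= 166.5 ms


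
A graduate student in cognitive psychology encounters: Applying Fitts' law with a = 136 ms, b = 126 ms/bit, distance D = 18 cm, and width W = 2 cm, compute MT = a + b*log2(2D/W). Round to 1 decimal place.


MT = 136 + 126 * log2(2*18/2)
2D/W = 18.0
log2(18.0) = 4.1699
MT = 136 + 126 * 4.1699
= 661.4 ms


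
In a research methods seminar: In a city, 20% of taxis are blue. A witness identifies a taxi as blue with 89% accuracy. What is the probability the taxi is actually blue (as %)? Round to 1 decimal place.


P(blue | says blue) = P(says blue | blue)*P(blue) / [P(says blue | blue)*P(blue) + P(says blue | not blue)*P(not blue)]
Numerator = 0.89 * 0.2 = 0.178
False identification = 0.11 * 0.8 = 0.088
P = 0.178 / (0.178 + 0.088)
= 0.178 / 0.266
As percentage = 66.9


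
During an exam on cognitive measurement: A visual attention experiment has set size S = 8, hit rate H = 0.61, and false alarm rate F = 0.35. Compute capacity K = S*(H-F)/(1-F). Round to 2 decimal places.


K = S * (H - F) / (1 - F)
H - F = 0.26
1 - F = 0.65
K = 8 * 0.26 / 0.65
= 3.20


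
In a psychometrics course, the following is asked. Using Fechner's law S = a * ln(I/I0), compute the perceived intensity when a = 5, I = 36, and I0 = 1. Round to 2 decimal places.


S = 5 * ln(36/1)
I/I0 = 36.0
ln(36.0) = 3.5835
S = 5 * 3.5835
= 17.92


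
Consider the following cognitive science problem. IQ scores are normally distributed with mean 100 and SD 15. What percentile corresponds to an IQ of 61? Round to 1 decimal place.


z = (IQ - mean) / SD
z = (61 - 100) / 15 = -2.6
Percentile = Phi(-2.6) * 100
Phi(-2.6) = 0.004661
= 0.5


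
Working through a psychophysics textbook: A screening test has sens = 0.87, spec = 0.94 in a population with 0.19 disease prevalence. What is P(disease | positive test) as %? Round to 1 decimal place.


PPV = (sens * prev) / (sens * prev + (1-spec) * (1-prev))
Numerator = 0.87 * 0.19 = 0.1653
P(positive and no disease) = (1 - spec) * (1 - prev) = (1 - 0.94) * (1 - 0.19) = 0.0486
Denominator = 0.1653 + 0.0486 = 0.2139
PPV = 0.1653 / 0.2139 = 0.772791
As percentage = 77.3


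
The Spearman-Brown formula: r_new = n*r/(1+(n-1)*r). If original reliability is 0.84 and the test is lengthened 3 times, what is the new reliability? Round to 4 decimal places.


r_new = n*r / (1 + (n-1)*r)
Numerator = 3 * 0.84 = 2.52
Denominator = 1 + 2 * 0.84 = 2.68
r_new = 2.52 / 2.68
= 0.9403


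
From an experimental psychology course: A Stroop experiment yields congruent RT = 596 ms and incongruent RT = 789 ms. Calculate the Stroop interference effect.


Stroop effect = RT(incongruent) - RT(congruent)
= 789 - 596
= 193 ms


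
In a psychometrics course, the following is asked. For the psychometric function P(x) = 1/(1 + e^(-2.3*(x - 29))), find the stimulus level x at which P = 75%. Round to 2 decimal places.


At P = 0.75: 0.75 = 1/(1 + e^(-k*(x-x0)))
Solving: e^(-k*(x-x0)) = 1/3
x = x0 + ln(3)/k
ln(3) = 1.0986
x = 29 + 1.0986/2.3
= 29 + 0.4777
= 29.48


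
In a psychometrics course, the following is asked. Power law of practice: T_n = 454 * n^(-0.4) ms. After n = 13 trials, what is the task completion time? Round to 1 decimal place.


T_n = 454 * 13^(-0.4)
13^(-0.4) = 0.358445
T_n = 454 * 0.358445
= 162.7 ms


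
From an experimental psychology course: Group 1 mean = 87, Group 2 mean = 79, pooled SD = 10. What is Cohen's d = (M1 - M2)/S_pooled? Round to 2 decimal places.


Cohen's d = (M1 - M2) / S_pooled
= (87 - 79) / 10
= 8 / 10
= 0.80


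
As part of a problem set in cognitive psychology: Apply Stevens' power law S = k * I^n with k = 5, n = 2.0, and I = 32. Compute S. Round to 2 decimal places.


S = 5 * 32^2.0
32^2.0 = 1024.0
S = 5 * 1024.0
= 5120.00


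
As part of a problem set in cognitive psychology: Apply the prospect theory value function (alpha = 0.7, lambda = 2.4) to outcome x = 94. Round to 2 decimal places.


Since x = 94 >= 0, use v(x) = x^0.7
94^0.7 = 24.0541
v(94) = 24.05


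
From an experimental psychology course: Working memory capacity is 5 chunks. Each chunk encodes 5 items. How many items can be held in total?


Total items = chunks * items_per_chunk
= 5 * 5
= 25


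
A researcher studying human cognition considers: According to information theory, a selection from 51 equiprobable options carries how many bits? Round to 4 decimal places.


H = log2(n)
H = log2(51)
= 5.6724


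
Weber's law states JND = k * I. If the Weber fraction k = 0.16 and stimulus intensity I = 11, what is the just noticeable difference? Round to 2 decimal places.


JND = k * I
JND = 0.16 * 11
= 1.76


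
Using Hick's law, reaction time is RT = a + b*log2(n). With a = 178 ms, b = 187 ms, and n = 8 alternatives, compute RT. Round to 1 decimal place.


RT = 178 + 187 * log2(8)
log2(8) = 3.0
RT = 178 + 187 * 3.0
= 178 + 561.0
= 739.0 ms


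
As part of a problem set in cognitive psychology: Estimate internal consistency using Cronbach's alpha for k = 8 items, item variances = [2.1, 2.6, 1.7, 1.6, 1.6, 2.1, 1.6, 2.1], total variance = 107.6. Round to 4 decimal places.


alpha = (k/(k-1)) * (1 - sum(s_i^2)/s_total^2)
sum(item variances) = 15.4
k/(k-1) = 8/7 = 1.142857
1 - 15.4/107.6 = 1 - 0.143123 = 0.856877
alpha = 1.142857 * 0.856877
= 0.9793


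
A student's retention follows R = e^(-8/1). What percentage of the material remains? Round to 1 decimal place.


R = e^(-t/S)
-t/S = -8/1 = -8.0
R = e^(-8.0) = 0.000335
Percentage = 0.000335 * 100
= 0.0


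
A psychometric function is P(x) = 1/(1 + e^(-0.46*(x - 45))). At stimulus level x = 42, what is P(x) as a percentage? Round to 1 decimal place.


P(x) = 1/(1 + e^(-0.46*(42 - 45)))
Exponent = -0.46 * -3 = 1.38
e^(1.38) = 3.974902
P = 1/(1 + 3.974902) = 0.201009
Percentage = 20.1


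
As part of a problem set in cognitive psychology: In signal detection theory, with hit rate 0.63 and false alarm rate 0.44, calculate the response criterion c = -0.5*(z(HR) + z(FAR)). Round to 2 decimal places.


c = -0.5 * (z(HR) + z(FAR))
z(0.63) = 0.3319
z(0.44) = -0.151
c = -0.5 * (0.3319 + -0.151)
= -0.5 * 0.1809
= -0.09


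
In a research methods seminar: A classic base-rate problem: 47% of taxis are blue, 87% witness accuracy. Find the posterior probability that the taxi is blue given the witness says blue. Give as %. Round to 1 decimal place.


P(blue | says blue) = P(says blue | blue)*P(blue) / [P(says blue | blue)*P(blue) + P(says blue | not blue)*P(not blue)]
Numerator = 0.87 * 0.47 = 0.4089
False identification = 0.13 * 0.53 = 0.0689
P = 0.4089 / (0.4089 + 0.0689)
= 0.4089 / 0.4778
As percentage = 85.6


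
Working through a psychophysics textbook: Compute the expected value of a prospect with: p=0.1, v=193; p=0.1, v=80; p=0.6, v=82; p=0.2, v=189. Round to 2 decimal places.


EU = sum(p_i * v_i)
0.1 * 193 = 19.3
0.1 * 80 = 8.0
0.6 * 82 = 49.2
0.2 * 189 = 37.8
EU = 19.3 + 8.0 + 49.2 + 37.8
= 114.30


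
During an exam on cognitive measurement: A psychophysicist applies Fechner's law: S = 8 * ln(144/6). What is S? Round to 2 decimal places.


S = 8 * ln(144/6)
I/I0 = 24.0
ln(24.0) = 3.1781
S = 8 * 3.1781
= 25.42


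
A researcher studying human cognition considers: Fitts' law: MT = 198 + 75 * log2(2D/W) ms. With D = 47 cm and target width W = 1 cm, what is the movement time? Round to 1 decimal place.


MT = 198 + 75 * log2(2*47/1)
2D/W = 94.0
log2(94.0) = 6.5546
MT = 198 + 75 * 6.5546
= 689.6 ms


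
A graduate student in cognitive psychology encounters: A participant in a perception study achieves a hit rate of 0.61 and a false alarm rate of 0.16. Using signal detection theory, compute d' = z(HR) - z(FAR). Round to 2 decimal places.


d' = z(HR) - z(FAR)
z(0.61) = 0.2793
z(0.16) = -0.9945
d' = 0.2793 - -0.9945
= 1.27


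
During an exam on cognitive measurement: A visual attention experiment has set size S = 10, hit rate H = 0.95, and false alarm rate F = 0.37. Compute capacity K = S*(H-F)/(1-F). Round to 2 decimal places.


K = S * (H - F) / (1 - F)
H - F = 0.58
1 - F = 0.63
K = 10 * 0.58 / 0.63
= 9.21


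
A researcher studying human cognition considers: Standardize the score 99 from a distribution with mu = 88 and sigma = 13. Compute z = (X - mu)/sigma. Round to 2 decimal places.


z = (X - mu) / sigma
= (99 - 88) / 13
= 11 / 13
= 0.85


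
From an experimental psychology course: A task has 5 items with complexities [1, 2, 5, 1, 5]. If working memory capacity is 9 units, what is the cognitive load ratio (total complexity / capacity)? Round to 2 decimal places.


Total complexity = 1 + 2 + 5 + 1 + 5 = 14
Load = total / capacity = 14 / 9
= 1.56


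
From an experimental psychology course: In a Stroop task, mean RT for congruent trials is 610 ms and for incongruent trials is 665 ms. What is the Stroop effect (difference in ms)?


Stroop effect = RT(incongruent) - RT(congruent)
= 665 - 610
= 55 ms


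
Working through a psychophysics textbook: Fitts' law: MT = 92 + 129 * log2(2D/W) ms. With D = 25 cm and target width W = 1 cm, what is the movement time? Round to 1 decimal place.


MT = 92 + 129 * log2(2*25/1)
2D/W = 50.0
log2(50.0) = 5.6439
MT = 92 + 129 * 5.6439
= 820.1 ms


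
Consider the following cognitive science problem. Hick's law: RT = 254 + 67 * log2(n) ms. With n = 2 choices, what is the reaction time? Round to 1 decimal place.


RT = 254 + 67 * log2(2)
log2(2) = 1.0
RT = 254 + 67 * 1.0
= 254 + 67.0
= 321.0 ms


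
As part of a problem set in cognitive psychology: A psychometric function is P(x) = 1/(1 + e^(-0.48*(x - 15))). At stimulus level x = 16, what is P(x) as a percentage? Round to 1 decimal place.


P(x) = 1/(1 + e^(-0.48*(16 - 15)))
Exponent = -0.48 * 1 = -0.48
e^(-0.48) = 0.618783
P = 1/(1 + 0.618783) = 0.617748
Percentage = 61.8


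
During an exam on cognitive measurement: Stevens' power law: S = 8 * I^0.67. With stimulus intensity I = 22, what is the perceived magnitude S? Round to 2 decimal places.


S = 8 * 22^0.67
22^0.67 = 7.9327
S = 8 * 7.9327
= 63.46


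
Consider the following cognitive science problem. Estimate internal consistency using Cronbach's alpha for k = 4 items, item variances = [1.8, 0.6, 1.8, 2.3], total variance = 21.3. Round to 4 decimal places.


alpha = (k/(k-1)) * (1 - sum(s_i^2)/s_total^2)
sum(item variances) = 6.5
k/(k-1) = 4/3 = 1.333333
1 - 6.5/21.3 = 1 - 0.305164 = 0.694836
alpha = 1.333333 * 0.694836
= 0.9264


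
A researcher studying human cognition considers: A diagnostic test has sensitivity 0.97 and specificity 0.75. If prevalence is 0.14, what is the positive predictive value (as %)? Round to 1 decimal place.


PPV = (sens * prev) / (sens * prev + (1-spec) * (1-prev))
Numerator = 0.97 * 0.14 = 0.1358
P(positive and no disease) = (1 - spec) * (1 - prev) = (1 - 0.75) * (1 - 0.14) = 0.215
Denominator = 0.1358 + 0.215 = 0.3508
PPV = 0.1358 / 0.3508 = 0.387115
As percentage = 38.7


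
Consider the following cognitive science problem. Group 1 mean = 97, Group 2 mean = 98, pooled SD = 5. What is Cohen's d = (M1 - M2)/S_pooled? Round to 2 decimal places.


Cohen's d = (M1 - M2) / S_pooled
= (97 - 98) / 5
= -1 / 5
= -0.20


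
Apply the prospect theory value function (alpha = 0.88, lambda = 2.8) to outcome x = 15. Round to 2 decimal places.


Since x = 15 >= 0, use v(x) = x^0.88
15^0.88 = 10.8383
v(15) = 10.84


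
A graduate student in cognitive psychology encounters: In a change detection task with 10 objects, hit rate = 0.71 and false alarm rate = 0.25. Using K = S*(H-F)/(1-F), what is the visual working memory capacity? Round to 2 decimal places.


K = S * (H - F) / (1 - F)
H - F = 0.46
1 - F = 0.75
K = 10 * 0.46 / 0.75
= 6.13


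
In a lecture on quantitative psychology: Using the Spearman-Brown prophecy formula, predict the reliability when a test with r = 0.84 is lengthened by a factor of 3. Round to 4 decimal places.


r_new = n*r / (1 + (n-1)*r)
Numerator = 3 * 0.84 = 2.52
Denominator = 1 + 2 * 0.84 = 2.68
r_new = 2.52 / 2.68
= 0.9403


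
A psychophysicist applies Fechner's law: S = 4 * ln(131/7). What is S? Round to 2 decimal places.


S = 4 * ln(131/7)
I/I0 = 18.714286
ln(18.714286) = 2.9293
S = 4 * 2.9293
= 11.72


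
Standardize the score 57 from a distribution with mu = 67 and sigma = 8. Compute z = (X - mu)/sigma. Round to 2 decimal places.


z = (X - mu) / sigma
= (57 - 67) / 8
= -10 / 8
= -1.25


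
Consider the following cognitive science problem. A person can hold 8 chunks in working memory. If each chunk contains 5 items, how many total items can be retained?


Total items = chunks * items_per_chunk
= 8 * 5
= 40


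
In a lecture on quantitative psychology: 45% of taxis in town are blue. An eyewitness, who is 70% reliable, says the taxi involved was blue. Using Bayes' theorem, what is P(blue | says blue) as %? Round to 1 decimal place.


P(blue | says blue) = P(says blue | blue)*P(blue) / [P(says blue | blue)*P(blue) + P(says blue | not blue)*P(not blue)]
Numerator = 0.7 * 0.45 = 0.315
False identification = 0.3 * 0.55 = 0.165
P = 0.315 / (0.315 + 0.165)
= 0.315 / 0.48
As percentage = 65.6


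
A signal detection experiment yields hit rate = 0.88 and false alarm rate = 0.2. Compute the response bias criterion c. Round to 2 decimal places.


c = -0.5 * (z(HR) + z(FAR))
z(0.88) = 1.175
z(0.2) = -0.8416
c = -0.5 * (1.175 + -0.8416)
= -0.5 * 0.3334
= -0.17


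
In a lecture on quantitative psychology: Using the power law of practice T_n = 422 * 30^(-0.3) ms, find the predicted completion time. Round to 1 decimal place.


T_n = 422 * 30^(-0.3)
30^(-0.3) = 0.360465
T_n = 422 * 0.360465
= 152.1 ms


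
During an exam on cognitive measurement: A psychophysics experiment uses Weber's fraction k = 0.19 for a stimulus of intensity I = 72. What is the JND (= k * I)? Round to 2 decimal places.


JND = k * I
JND = 0.19 * 72
= 13.68


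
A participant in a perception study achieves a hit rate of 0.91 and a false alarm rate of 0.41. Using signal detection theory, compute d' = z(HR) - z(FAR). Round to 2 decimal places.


d' = z(HR) - z(FAR)
z(0.91) = 1.3408
z(0.41) = -0.2275
d' = 1.3408 - -0.2275
= 1.57


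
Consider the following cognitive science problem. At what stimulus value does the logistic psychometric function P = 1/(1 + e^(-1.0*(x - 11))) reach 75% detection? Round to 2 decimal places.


At P = 0.75: 0.75 = 1/(1 + e^(-k*(x-x0)))
Solving: e^(-k*(x-x0)) = 1/3
x = x0 + ln(3)/k
ln(3) = 1.0986
x = 11 + 1.0986/1.0
= 11 + 1.0986
= 12.10


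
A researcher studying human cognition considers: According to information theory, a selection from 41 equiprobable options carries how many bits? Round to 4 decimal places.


H = log2(n)
H = log2(41)
= 5.3576


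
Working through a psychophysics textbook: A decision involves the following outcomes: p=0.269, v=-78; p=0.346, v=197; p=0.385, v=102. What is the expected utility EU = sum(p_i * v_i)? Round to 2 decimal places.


EU = sum(p_i * v_i)
0.269 * -78 = -20.982
0.346 * 197 = 68.162
0.385 * 102 = 39.27
EU = -20.982 + 68.162 + 39.27
= 86.45


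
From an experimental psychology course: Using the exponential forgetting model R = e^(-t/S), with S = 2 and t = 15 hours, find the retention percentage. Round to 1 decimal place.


R = e^(-t/S)
-t/S = -15/2 = -7.5
R = e^(-7.5) = 0.000553
Percentage = 0.000553 * 100
= 0.1


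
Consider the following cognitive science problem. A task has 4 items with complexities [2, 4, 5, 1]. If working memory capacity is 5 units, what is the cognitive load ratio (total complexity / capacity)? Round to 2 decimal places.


Total complexity = 2 + 4 + 5 + 1 = 12
Load = total / capacity = 12 / 5
= 2.40


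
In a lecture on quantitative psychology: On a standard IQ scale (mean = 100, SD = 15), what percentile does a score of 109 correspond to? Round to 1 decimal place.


z = (IQ - mean) / SD
z = (109 - 100) / 15 = 0.6
Percentile = Phi(0.6) * 100
Phi(0.6) = 0.725747
= 72.6


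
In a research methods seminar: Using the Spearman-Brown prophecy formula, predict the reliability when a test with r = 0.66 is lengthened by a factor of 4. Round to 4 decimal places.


r_new = n*r / (1 + (n-1)*r)
Numerator = 4 * 0.66 = 2.64
Denominator = 1 + 3 * 0.66 = 2.98
r_new = 2.64 / 2.98
= 0.8859


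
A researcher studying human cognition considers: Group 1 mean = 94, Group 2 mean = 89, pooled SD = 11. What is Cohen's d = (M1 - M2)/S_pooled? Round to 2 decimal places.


Cohen's d = (M1 - M2) / S_pooled
= (94 - 89) / 11
= 5 / 11
= 0.45


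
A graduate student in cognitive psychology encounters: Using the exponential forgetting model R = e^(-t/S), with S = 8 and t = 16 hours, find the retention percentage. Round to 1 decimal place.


R = e^(-t/S)
-t/S = -16/8 = -2.0
R = e^(-2.0) = 0.135335
Percentage = 0.135335 * 100
= 13.5


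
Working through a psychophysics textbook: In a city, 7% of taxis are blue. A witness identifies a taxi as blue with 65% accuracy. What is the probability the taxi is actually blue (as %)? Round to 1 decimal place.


P(blue | says blue) = P(says blue | blue)*P(blue) / [P(says blue | blue)*P(blue) + P(says blue | not blue)*P(not blue)]
Numerator = 0.65 * 0.07 = 0.0455
False identification = 0.35 * 0.93 = 0.3255
P = 0.0455 / (0.0455 + 0.3255)
= 0.0455 / 0.371
As percentage = 12.3


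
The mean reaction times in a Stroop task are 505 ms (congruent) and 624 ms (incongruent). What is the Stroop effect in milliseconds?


Stroop effect = RT(incongruent) - RT(congruent)
= 624 - 505
= 119 ms


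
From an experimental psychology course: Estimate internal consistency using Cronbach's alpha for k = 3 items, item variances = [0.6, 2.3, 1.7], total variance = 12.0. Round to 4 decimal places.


alpha = (k/(k-1)) * (1 - sum(s_i^2)/s_total^2)
sum(item variances) = 4.6
k/(k-1) = 3/2 = 1.5
1 - 4.6/12.0 = 1 - 0.383333 = 0.616667
alpha = 1.5 * 0.616667
= 0.9250


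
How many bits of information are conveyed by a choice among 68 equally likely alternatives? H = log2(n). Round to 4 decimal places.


H = log2(n)
H = log2(68)
= 6.0875


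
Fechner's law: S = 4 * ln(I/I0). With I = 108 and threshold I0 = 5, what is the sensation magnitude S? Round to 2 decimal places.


S = 4 * ln(108/5)
I/I0 = 21.6
ln(21.6) = 3.0727
S = 4 * 3.0727
= 12.29


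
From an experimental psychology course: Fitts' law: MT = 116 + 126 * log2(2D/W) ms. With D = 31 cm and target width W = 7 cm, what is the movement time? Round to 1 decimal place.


MT = 116 + 126 * log2(2*31/7)
2D/W = 8.857143
log2(8.857143) = 3.1468
MT = 116 + 126 * 3.1468
= 512.5 ms


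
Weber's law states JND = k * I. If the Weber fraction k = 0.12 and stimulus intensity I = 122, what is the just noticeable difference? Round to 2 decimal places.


JND = k * I
JND = 0.12 * 122
= 14.64


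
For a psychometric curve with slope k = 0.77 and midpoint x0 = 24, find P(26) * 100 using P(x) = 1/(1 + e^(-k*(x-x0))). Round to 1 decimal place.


P(x) = 1/(1 + e^(-0.77*(26 - 24)))
Exponent = -0.77 * 2 = -1.54
e^(-1.54) = 0.214381
P = 1/(1 + 0.214381) = 0.823465
Percentage = 82.3


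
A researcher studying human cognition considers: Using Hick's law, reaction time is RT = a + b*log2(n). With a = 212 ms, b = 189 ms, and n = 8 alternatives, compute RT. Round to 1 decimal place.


RT = 212 + 189 * log2(8)
log2(8) = 3.0
RT = 212 + 189 * 3.0
= 212 + 567.0
= 779.0 ms


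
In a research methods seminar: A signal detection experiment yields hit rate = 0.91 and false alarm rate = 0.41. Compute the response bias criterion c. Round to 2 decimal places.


c = -0.5 * (z(HR) + z(FAR))
z(0.91) = 1.3408
z(0.41) = -0.2275
c = -0.5 * (1.3408 + -0.2275)
= -0.5 * 1.1133
= -0.56


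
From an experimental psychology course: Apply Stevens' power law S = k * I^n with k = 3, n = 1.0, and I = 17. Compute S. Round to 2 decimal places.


S = 3 * 17^1.0
17^1.0 = 17.0
S = 3 * 17.0
= 51.00


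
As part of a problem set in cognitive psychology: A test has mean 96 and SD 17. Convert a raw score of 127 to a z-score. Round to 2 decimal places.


z = (X - mu) / sigma
= (127 - 96) / 17
= 31 / 17
= 1.82


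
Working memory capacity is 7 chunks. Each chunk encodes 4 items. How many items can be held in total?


Total items = chunks * items_per_chunk
= 7 * 4
= 28


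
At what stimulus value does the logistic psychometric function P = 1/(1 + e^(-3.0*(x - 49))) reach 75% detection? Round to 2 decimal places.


At P = 0.75: 0.75 = 1/(1 + e^(-k*(x-x0)))
Solving: e^(-k*(x-x0)) = 1/3
x = x0 + ln(3)/k
ln(3) = 1.0986
x = 49 + 1.0986/3.0
= 49 + 0.3662
= 49.37


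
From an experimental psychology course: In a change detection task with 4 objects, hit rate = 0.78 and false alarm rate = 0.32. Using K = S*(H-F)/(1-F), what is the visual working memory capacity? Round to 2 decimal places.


K = S * (H - F) / (1 - F)
H - F = 0.46
1 - F = 0.68
K = 4 * 0.46 / 0.68
= 2.71


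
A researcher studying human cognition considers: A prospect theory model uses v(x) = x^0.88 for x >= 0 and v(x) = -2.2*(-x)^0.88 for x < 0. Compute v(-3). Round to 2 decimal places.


Since x = -3 < 0, use v(x) = -lambda*(-x)^alpha
(-x) = 3
3^0.88 = 2.6295
v(-3) = -2.2 * 2.6295
= -5.78


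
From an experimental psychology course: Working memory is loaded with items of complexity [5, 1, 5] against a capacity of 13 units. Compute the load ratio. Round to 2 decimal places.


Total complexity = 5 + 1 + 5 = 11
Load = total / capacity = 11 / 13
= 0.85


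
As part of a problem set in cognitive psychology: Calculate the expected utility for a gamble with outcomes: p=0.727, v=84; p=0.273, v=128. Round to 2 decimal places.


EU = sum(p_i * v_i)
0.727 * 84 = 61.068
0.273 * 128 = 34.944
EU = 61.068 + 34.944
= 96.01


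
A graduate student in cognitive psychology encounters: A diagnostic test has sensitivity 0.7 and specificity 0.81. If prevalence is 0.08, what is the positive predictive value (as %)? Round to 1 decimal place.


PPV = (sens * prev) / (sens * prev + (1-spec) * (1-prev))
Numerator = 0.7 * 0.08 = 0.056
P(positive and no disease) = (1 - spec) * (1 - prev) = (1 - 0.81) * (1 - 0.08) = 0.1748
Denominator = 0.056 + 0.1748 = 0.2308
PPV = 0.056 / 0.2308 = 0.242634
As percentage = 24.3


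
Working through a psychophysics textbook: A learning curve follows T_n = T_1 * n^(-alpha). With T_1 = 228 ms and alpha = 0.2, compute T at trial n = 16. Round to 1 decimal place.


T_n = 228 * 16^(-0.2)
16^(-0.2) = 0.574349
T_n = 228 * 0.574349
= 131.0 ms


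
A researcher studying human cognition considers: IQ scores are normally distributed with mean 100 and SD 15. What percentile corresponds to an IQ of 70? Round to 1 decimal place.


z = (IQ - mean) / SD
z = (70 - 100) / 15 = -2.0
Percentile = Phi(-2.0) * 100
Phi(-2.0) = 0.02275
= 2.3


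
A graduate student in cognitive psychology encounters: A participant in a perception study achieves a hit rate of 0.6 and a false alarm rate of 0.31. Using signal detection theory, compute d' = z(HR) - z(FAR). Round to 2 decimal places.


d' = z(HR) - z(FAR)
z(0.6) = 0.2533
z(0.31) = -0.4959
d' = 0.2533 - -0.4959
= 0.75


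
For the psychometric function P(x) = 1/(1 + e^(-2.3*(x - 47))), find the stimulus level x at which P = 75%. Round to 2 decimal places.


At P = 0.75: 0.75 = 1/(1 + e^(-k*(x-x0)))
Solving: e^(-k*(x-x0)) = 1/3
x = x0 + ln(3)/k
ln(3) = 1.0986
x = 47 + 1.0986/2.3
= 47 + 0.4777
= 47.48


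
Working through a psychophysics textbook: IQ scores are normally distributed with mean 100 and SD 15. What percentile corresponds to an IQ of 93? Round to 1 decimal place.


z = (IQ - mean) / SD
z = (93 - 100) / 15 = -0.4667
Percentile = Phi(-0.4667) * 100
Phi(-0.4667) = 0.320357
= 32.0


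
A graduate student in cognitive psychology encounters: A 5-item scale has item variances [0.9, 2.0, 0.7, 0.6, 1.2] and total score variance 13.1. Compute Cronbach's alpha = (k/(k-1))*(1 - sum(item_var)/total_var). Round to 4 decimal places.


alpha = (k/(k-1)) * (1 - sum(s_i^2)/s_total^2)
sum(item variances) = 5.4
k/(k-1) = 5/4 = 1.25
1 - 5.4/13.1 = 1 - 0.412214 = 0.587786
alpha = 1.25 * 0.587786
= 0.7347


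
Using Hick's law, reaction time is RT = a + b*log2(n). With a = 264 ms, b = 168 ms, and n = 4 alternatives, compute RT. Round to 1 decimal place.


RT = 264 + 168 * log2(4)
log2(4) = 2.0
RT = 264 + 168 * 2.0
= 264 + 336.0
= 600.0 ms


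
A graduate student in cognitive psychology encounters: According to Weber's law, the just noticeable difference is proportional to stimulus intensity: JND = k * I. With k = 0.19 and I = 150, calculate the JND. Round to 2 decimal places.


JND = k * I
JND = 0.19 * 150
= 28.50


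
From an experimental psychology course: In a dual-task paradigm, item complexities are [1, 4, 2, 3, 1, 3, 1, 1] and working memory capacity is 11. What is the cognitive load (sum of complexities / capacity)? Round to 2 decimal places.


Total complexity = 1 + 4 + 2 + 3 + 1 + 3 + 1 + 1 = 16
Load = total / capacity = 16 / 11
= 1.45


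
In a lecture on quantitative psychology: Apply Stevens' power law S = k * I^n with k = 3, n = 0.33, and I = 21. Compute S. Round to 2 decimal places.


S = 3 * 21^0.33
21^0.33 = 2.7311
S = 3 * 2.7311
= 8.19


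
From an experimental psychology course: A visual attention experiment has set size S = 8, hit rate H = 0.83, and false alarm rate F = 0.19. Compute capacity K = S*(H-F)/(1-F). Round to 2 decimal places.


K = S * (H - F) / (1 - F)
H - F = 0.64
1 - F = 0.81
K = 8 * 0.64 / 0.81
= 6.32


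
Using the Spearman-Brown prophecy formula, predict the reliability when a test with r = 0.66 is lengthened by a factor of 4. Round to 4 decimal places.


r_new = n*r / (1 + (n-1)*r)
Numerator = 4 * 0.66 = 2.64
Denominator = 1 + 3 * 0.66 = 2.98
r_new = 2.64 / 2.98
= 0.8859


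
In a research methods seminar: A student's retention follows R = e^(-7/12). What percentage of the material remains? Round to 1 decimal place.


R = e^(-t/S)
-t/S = -7/12 = -0.583333
R = e^(-0.583333) = 0.558035
Percentage = 0.558035 * 100
= 55.8


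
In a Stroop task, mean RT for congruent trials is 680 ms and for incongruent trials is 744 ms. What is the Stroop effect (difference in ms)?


Stroop effect = RT(incongruent) - RT(congruent)
= 744 - 680
= 64 ms


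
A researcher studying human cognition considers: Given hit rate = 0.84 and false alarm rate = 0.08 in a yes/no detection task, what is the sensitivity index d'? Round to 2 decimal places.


d' = z(HR) - z(FAR)
z(0.84) = 0.9945
z(0.08) = -1.4051
d' = 0.9945 - -1.4051
= 2.40


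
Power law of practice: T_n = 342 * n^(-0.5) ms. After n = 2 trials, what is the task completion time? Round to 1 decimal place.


T_n = 342 * 2^(-0.5)
2^(-0.5) = 0.707107
T_n = 342 * 0.707107
= 241.8 ms
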